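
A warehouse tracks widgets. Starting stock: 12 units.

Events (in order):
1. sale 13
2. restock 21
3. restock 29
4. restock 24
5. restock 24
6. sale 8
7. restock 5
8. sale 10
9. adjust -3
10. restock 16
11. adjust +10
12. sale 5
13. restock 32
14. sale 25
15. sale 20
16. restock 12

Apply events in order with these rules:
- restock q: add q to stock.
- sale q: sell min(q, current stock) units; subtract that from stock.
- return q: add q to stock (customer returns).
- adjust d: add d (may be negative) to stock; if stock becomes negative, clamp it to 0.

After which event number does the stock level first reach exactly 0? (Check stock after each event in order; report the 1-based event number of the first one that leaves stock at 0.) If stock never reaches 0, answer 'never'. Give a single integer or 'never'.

Answer: 1

Derivation:
Processing events:
Start: stock = 12
  Event 1 (sale 13): sell min(13,12)=12. stock: 12 - 12 = 0. total_sold = 12
  Event 2 (restock 21): 0 + 21 = 21
  Event 3 (restock 29): 21 + 29 = 50
  Event 4 (restock 24): 50 + 24 = 74
  Event 5 (restock 24): 74 + 24 = 98
  Event 6 (sale 8): sell min(8,98)=8. stock: 98 - 8 = 90. total_sold = 20
  Event 7 (restock 5): 90 + 5 = 95
  Event 8 (sale 10): sell min(10,95)=10. stock: 95 - 10 = 85. total_sold = 30
  Event 9 (adjust -3): 85 + -3 = 82
  Event 10 (restock 16): 82 + 16 = 98
  Event 11 (adjust +10): 98 + 10 = 108
  Event 12 (sale 5): sell min(5,108)=5. stock: 108 - 5 = 103. total_sold = 35
  Event 13 (restock 32): 103 + 32 = 135
  Event 14 (sale 25): sell min(25,135)=25. stock: 135 - 25 = 110. total_sold = 60
  Event 15 (sale 20): sell min(20,110)=20. stock: 110 - 20 = 90. total_sold = 80
  Event 16 (restock 12): 90 + 12 = 102
Final: stock = 102, total_sold = 80

First zero at event 1.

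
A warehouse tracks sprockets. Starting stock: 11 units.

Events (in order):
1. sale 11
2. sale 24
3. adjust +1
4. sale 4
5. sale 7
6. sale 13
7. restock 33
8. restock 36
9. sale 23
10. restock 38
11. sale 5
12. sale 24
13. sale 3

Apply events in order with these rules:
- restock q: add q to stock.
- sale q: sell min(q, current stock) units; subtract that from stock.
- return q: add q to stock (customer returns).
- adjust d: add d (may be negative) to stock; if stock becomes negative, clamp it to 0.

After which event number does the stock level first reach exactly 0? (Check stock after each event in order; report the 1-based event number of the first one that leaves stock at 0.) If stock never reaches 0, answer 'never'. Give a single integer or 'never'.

Processing events:
Start: stock = 11
  Event 1 (sale 11): sell min(11,11)=11. stock: 11 - 11 = 0. total_sold = 11
  Event 2 (sale 24): sell min(24,0)=0. stock: 0 - 0 = 0. total_sold = 11
  Event 3 (adjust +1): 0 + 1 = 1
  Event 4 (sale 4): sell min(4,1)=1. stock: 1 - 1 = 0. total_sold = 12
  Event 5 (sale 7): sell min(7,0)=0. stock: 0 - 0 = 0. total_sold = 12
  Event 6 (sale 13): sell min(13,0)=0. stock: 0 - 0 = 0. total_sold = 12
  Event 7 (restock 33): 0 + 33 = 33
  Event 8 (restock 36): 33 + 36 = 69
  Event 9 (sale 23): sell min(23,69)=23. stock: 69 - 23 = 46. total_sold = 35
  Event 10 (restock 38): 46 + 38 = 84
  Event 11 (sale 5): sell min(5,84)=5. stock: 84 - 5 = 79. total_sold = 40
  Event 12 (sale 24): sell min(24,79)=24. stock: 79 - 24 = 55. total_sold = 64
  Event 13 (sale 3): sell min(3,55)=3. stock: 55 - 3 = 52. total_sold = 67
Final: stock = 52, total_sold = 67

First zero at event 1.

Answer: 1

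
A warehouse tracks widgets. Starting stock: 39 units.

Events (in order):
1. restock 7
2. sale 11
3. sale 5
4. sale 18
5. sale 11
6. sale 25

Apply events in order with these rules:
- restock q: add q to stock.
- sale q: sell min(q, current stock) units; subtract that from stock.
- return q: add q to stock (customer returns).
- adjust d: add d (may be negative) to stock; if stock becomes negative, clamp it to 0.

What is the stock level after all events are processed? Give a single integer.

Processing events:
Start: stock = 39
  Event 1 (restock 7): 39 + 7 = 46
  Event 2 (sale 11): sell min(11,46)=11. stock: 46 - 11 = 35. total_sold = 11
  Event 3 (sale 5): sell min(5,35)=5. stock: 35 - 5 = 30. total_sold = 16
  Event 4 (sale 18): sell min(18,30)=18. stock: 30 - 18 = 12. total_sold = 34
  Event 5 (sale 11): sell min(11,12)=11. stock: 12 - 11 = 1. total_sold = 45
  Event 6 (sale 25): sell min(25,1)=1. stock: 1 - 1 = 0. total_sold = 46
Final: stock = 0, total_sold = 46

Answer: 0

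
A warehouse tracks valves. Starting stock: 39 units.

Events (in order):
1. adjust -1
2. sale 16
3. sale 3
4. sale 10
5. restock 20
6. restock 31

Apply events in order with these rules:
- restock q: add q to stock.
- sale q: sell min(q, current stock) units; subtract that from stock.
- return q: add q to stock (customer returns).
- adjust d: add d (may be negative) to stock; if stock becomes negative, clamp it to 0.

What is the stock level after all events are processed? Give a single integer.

Answer: 60

Derivation:
Processing events:
Start: stock = 39
  Event 1 (adjust -1): 39 + -1 = 38
  Event 2 (sale 16): sell min(16,38)=16. stock: 38 - 16 = 22. total_sold = 16
  Event 3 (sale 3): sell min(3,22)=3. stock: 22 - 3 = 19. total_sold = 19
  Event 4 (sale 10): sell min(10,19)=10. stock: 19 - 10 = 9. total_sold = 29
  Event 5 (restock 20): 9 + 20 = 29
  Event 6 (restock 31): 29 + 31 = 60
Final: stock = 60, total_sold = 29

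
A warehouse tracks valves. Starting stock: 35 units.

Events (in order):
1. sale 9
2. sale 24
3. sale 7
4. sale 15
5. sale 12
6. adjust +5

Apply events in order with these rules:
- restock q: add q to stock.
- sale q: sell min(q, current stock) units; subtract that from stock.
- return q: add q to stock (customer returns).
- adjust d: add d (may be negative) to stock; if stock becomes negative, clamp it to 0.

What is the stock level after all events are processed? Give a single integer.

Answer: 5

Derivation:
Processing events:
Start: stock = 35
  Event 1 (sale 9): sell min(9,35)=9. stock: 35 - 9 = 26. total_sold = 9
  Event 2 (sale 24): sell min(24,26)=24. stock: 26 - 24 = 2. total_sold = 33
  Event 3 (sale 7): sell min(7,2)=2. stock: 2 - 2 = 0. total_sold = 35
  Event 4 (sale 15): sell min(15,0)=0. stock: 0 - 0 = 0. total_sold = 35
  Event 5 (sale 12): sell min(12,0)=0. stock: 0 - 0 = 0. total_sold = 35
  Event 6 (adjust +5): 0 + 5 = 5
Final: stock = 5, total_sold = 35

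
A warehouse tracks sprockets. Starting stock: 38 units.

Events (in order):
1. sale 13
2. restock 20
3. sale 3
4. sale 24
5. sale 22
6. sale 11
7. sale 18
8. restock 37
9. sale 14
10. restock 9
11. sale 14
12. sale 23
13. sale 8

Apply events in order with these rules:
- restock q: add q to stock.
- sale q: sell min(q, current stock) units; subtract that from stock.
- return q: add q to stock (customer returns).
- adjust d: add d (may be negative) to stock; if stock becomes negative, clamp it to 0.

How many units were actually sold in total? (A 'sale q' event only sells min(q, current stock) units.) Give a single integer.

Answer: 104

Derivation:
Processing events:
Start: stock = 38
  Event 1 (sale 13): sell min(13,38)=13. stock: 38 - 13 = 25. total_sold = 13
  Event 2 (restock 20): 25 + 20 = 45
  Event 3 (sale 3): sell min(3,45)=3. stock: 45 - 3 = 42. total_sold = 16
  Event 4 (sale 24): sell min(24,42)=24. stock: 42 - 24 = 18. total_sold = 40
  Event 5 (sale 22): sell min(22,18)=18. stock: 18 - 18 = 0. total_sold = 58
  Event 6 (sale 11): sell min(11,0)=0. stock: 0 - 0 = 0. total_sold = 58
  Event 7 (sale 18): sell min(18,0)=0. stock: 0 - 0 = 0. total_sold = 58
  Event 8 (restock 37): 0 + 37 = 37
  Event 9 (sale 14): sell min(14,37)=14. stock: 37 - 14 = 23. total_sold = 72
  Event 10 (restock 9): 23 + 9 = 32
  Event 11 (sale 14): sell min(14,32)=14. stock: 32 - 14 = 18. total_sold = 86
  Event 12 (sale 23): sell min(23,18)=18. stock: 18 - 18 = 0. total_sold = 104
  Event 13 (sale 8): sell min(8,0)=0. stock: 0 - 0 = 0. total_sold = 104
Final: stock = 0, total_sold = 104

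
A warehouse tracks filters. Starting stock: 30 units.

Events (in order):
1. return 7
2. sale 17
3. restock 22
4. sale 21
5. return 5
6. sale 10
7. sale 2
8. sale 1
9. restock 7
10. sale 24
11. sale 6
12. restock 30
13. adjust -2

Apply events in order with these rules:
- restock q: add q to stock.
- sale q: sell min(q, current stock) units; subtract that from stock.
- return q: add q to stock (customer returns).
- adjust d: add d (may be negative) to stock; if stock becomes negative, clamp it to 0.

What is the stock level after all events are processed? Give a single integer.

Answer: 28

Derivation:
Processing events:
Start: stock = 30
  Event 1 (return 7): 30 + 7 = 37
  Event 2 (sale 17): sell min(17,37)=17. stock: 37 - 17 = 20. total_sold = 17
  Event 3 (restock 22): 20 + 22 = 42
  Event 4 (sale 21): sell min(21,42)=21. stock: 42 - 21 = 21. total_sold = 38
  Event 5 (return 5): 21 + 5 = 26
  Event 6 (sale 10): sell min(10,26)=10. stock: 26 - 10 = 16. total_sold = 48
  Event 7 (sale 2): sell min(2,16)=2. stock: 16 - 2 = 14. total_sold = 50
  Event 8 (sale 1): sell min(1,14)=1. stock: 14 - 1 = 13. total_sold = 51
  Event 9 (restock 7): 13 + 7 = 20
  Event 10 (sale 24): sell min(24,20)=20. stock: 20 - 20 = 0. total_sold = 71
  Event 11 (sale 6): sell min(6,0)=0. stock: 0 - 0 = 0. total_sold = 71
  Event 12 (restock 30): 0 + 30 = 30
  Event 13 (adjust -2): 30 + -2 = 28
Final: stock = 28, total_sold = 71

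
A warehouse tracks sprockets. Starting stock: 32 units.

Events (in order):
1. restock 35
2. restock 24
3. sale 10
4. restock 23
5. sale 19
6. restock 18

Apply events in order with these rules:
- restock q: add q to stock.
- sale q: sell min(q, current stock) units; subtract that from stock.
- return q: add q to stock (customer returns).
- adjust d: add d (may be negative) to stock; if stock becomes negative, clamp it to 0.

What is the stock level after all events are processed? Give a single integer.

Answer: 103

Derivation:
Processing events:
Start: stock = 32
  Event 1 (restock 35): 32 + 35 = 67
  Event 2 (restock 24): 67 + 24 = 91
  Event 3 (sale 10): sell min(10,91)=10. stock: 91 - 10 = 81. total_sold = 10
  Event 4 (restock 23): 81 + 23 = 104
  Event 5 (sale 19): sell min(19,104)=19. stock: 104 - 19 = 85. total_sold = 29
  Event 6 (restock 18): 85 + 18 = 103
Final: stock = 103, total_sold = 29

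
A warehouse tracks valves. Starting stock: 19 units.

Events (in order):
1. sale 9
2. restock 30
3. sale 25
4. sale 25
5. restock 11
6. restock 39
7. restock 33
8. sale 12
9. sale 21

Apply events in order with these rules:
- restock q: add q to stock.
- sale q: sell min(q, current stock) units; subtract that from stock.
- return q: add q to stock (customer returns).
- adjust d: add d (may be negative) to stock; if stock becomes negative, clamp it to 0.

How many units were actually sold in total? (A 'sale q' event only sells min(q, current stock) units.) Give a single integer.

Answer: 82

Derivation:
Processing events:
Start: stock = 19
  Event 1 (sale 9): sell min(9,19)=9. stock: 19 - 9 = 10. total_sold = 9
  Event 2 (restock 30): 10 + 30 = 40
  Event 3 (sale 25): sell min(25,40)=25. stock: 40 - 25 = 15. total_sold = 34
  Event 4 (sale 25): sell min(25,15)=15. stock: 15 - 15 = 0. total_sold = 49
  Event 5 (restock 11): 0 + 11 = 11
  Event 6 (restock 39): 11 + 39 = 50
  Event 7 (restock 33): 50 + 33 = 83
  Event 8 (sale 12): sell min(12,83)=12. stock: 83 - 12 = 71. total_sold = 61
  Event 9 (sale 21): sell min(21,71)=21. stock: 71 - 21 = 50. total_sold = 82
Final: stock = 50, total_sold = 82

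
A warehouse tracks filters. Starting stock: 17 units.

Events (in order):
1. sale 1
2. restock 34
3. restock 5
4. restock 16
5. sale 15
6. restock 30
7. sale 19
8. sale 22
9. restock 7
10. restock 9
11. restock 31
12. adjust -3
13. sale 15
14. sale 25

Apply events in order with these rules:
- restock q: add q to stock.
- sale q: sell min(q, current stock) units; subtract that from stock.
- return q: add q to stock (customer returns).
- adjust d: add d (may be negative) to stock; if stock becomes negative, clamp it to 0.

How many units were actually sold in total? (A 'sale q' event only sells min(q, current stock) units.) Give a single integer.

Processing events:
Start: stock = 17
  Event 1 (sale 1): sell min(1,17)=1. stock: 17 - 1 = 16. total_sold = 1
  Event 2 (restock 34): 16 + 34 = 50
  Event 3 (restock 5): 50 + 5 = 55
  Event 4 (restock 16): 55 + 16 = 71
  Event 5 (sale 15): sell min(15,71)=15. stock: 71 - 15 = 56. total_sold = 16
  Event 6 (restock 30): 56 + 30 = 86
  Event 7 (sale 19): sell min(19,86)=19. stock: 86 - 19 = 67. total_sold = 35
  Event 8 (sale 22): sell min(22,67)=22. stock: 67 - 22 = 45. total_sold = 57
  Event 9 (restock 7): 45 + 7 = 52
  Event 10 (restock 9): 52 + 9 = 61
  Event 11 (restock 31): 61 + 31 = 92
  Event 12 (adjust -3): 92 + -3 = 89
  Event 13 (sale 15): sell min(15,89)=15. stock: 89 - 15 = 74. total_sold = 72
  Event 14 (sale 25): sell min(25,74)=25. stock: 74 - 25 = 49. total_sold = 97
Final: stock = 49, total_sold = 97

Answer: 97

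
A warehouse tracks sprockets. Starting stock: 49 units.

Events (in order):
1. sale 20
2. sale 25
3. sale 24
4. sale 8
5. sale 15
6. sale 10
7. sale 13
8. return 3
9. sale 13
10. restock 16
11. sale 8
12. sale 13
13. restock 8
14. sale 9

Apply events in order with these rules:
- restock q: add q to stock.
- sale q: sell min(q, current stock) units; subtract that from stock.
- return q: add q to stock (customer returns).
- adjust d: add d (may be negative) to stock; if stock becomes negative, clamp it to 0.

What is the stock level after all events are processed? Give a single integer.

Answer: 0

Derivation:
Processing events:
Start: stock = 49
  Event 1 (sale 20): sell min(20,49)=20. stock: 49 - 20 = 29. total_sold = 20
  Event 2 (sale 25): sell min(25,29)=25. stock: 29 - 25 = 4. total_sold = 45
  Event 3 (sale 24): sell min(24,4)=4. stock: 4 - 4 = 0. total_sold = 49
  Event 4 (sale 8): sell min(8,0)=0. stock: 0 - 0 = 0. total_sold = 49
  Event 5 (sale 15): sell min(15,0)=0. stock: 0 - 0 = 0. total_sold = 49
  Event 6 (sale 10): sell min(10,0)=0. stock: 0 - 0 = 0. total_sold = 49
  Event 7 (sale 13): sell min(13,0)=0. stock: 0 - 0 = 0. total_sold = 49
  Event 8 (return 3): 0 + 3 = 3
  Event 9 (sale 13): sell min(13,3)=3. stock: 3 - 3 = 0. total_sold = 52
  Event 10 (restock 16): 0 + 16 = 16
  Event 11 (sale 8): sell min(8,16)=8. stock: 16 - 8 = 8. total_sold = 60
  Event 12 (sale 13): sell min(13,8)=8. stock: 8 - 8 = 0. total_sold = 68
  Event 13 (restock 8): 0 + 8 = 8
  Event 14 (sale 9): sell min(9,8)=8. stock: 8 - 8 = 0. total_sold = 76
Final: stock = 0, total_sold = 76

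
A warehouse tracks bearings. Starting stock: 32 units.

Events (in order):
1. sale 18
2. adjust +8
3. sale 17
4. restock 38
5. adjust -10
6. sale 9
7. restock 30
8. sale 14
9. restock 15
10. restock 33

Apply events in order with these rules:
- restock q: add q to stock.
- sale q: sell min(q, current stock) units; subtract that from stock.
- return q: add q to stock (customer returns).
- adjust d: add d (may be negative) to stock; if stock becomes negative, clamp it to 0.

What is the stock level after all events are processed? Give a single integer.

Processing events:
Start: stock = 32
  Event 1 (sale 18): sell min(18,32)=18. stock: 32 - 18 = 14. total_sold = 18
  Event 2 (adjust +8): 14 + 8 = 22
  Event 3 (sale 17): sell min(17,22)=17. stock: 22 - 17 = 5. total_sold = 35
  Event 4 (restock 38): 5 + 38 = 43
  Event 5 (adjust -10): 43 + -10 = 33
  Event 6 (sale 9): sell min(9,33)=9. stock: 33 - 9 = 24. total_sold = 44
  Event 7 (restock 30): 24 + 30 = 54
  Event 8 (sale 14): sell min(14,54)=14. stock: 54 - 14 = 40. total_sold = 58
  Event 9 (restock 15): 40 + 15 = 55
  Event 10 (restock 33): 55 + 33 = 88
Final: stock = 88, total_sold = 58

Answer: 88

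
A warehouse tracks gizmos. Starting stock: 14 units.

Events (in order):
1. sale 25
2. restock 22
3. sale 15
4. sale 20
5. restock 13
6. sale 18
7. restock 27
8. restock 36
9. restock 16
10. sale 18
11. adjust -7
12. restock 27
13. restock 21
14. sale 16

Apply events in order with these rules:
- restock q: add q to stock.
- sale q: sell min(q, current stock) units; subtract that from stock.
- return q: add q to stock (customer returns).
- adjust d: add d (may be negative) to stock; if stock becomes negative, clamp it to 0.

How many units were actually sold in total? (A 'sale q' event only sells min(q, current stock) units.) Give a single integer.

Answer: 83

Derivation:
Processing events:
Start: stock = 14
  Event 1 (sale 25): sell min(25,14)=14. stock: 14 - 14 = 0. total_sold = 14
  Event 2 (restock 22): 0 + 22 = 22
  Event 3 (sale 15): sell min(15,22)=15. stock: 22 - 15 = 7. total_sold = 29
  Event 4 (sale 20): sell min(20,7)=7. stock: 7 - 7 = 0. total_sold = 36
  Event 5 (restock 13): 0 + 13 = 13
  Event 6 (sale 18): sell min(18,13)=13. stock: 13 - 13 = 0. total_sold = 49
  Event 7 (restock 27): 0 + 27 = 27
  Event 8 (restock 36): 27 + 36 = 63
  Event 9 (restock 16): 63 + 16 = 79
  Event 10 (sale 18): sell min(18,79)=18. stock: 79 - 18 = 61. total_sold = 67
  Event 11 (adjust -7): 61 + -7 = 54
  Event 12 (restock 27): 54 + 27 = 81
  Event 13 (restock 21): 81 + 21 = 102
  Event 14 (sale 16): sell min(16,102)=16. stock: 102 - 16 = 86. total_sold = 83
Final: stock = 86, total_sold = 83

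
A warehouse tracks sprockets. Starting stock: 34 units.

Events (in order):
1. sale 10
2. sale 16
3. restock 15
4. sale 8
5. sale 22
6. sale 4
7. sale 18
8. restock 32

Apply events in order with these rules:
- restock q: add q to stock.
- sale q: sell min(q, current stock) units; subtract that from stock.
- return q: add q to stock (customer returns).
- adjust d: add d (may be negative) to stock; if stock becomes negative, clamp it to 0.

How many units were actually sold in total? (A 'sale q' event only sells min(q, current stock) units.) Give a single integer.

Processing events:
Start: stock = 34
  Event 1 (sale 10): sell min(10,34)=10. stock: 34 - 10 = 24. total_sold = 10
  Event 2 (sale 16): sell min(16,24)=16. stock: 24 - 16 = 8. total_sold = 26
  Event 3 (restock 15): 8 + 15 = 23
  Event 4 (sale 8): sell min(8,23)=8. stock: 23 - 8 = 15. total_sold = 34
  Event 5 (sale 22): sell min(22,15)=15. stock: 15 - 15 = 0. total_sold = 49
  Event 6 (sale 4): sell min(4,0)=0. stock: 0 - 0 = 0. total_sold = 49
  Event 7 (sale 18): sell min(18,0)=0. stock: 0 - 0 = 0. total_sold = 49
  Event 8 (restock 32): 0 + 32 = 32
Final: stock = 32, total_sold = 49

Answer: 49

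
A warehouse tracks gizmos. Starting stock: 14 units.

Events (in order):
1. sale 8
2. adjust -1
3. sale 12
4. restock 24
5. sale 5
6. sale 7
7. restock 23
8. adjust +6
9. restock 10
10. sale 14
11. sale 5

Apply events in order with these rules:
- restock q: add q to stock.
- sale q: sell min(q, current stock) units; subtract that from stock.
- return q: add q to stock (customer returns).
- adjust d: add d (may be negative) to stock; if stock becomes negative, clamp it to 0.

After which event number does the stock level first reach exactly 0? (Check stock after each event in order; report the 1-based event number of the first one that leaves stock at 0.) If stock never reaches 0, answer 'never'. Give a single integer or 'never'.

Processing events:
Start: stock = 14
  Event 1 (sale 8): sell min(8,14)=8. stock: 14 - 8 = 6. total_sold = 8
  Event 2 (adjust -1): 6 + -1 = 5
  Event 3 (sale 12): sell min(12,5)=5. stock: 5 - 5 = 0. total_sold = 13
  Event 4 (restock 24): 0 + 24 = 24
  Event 5 (sale 5): sell min(5,24)=5. stock: 24 - 5 = 19. total_sold = 18
  Event 6 (sale 7): sell min(7,19)=7. stock: 19 - 7 = 12. total_sold = 25
  Event 7 (restock 23): 12 + 23 = 35
  Event 8 (adjust +6): 35 + 6 = 41
  Event 9 (restock 10): 41 + 10 = 51
  Event 10 (sale 14): sell min(14,51)=14. stock: 51 - 14 = 37. total_sold = 39
  Event 11 (sale 5): sell min(5,37)=5. stock: 37 - 5 = 32. total_sold = 44
Final: stock = 32, total_sold = 44

First zero at event 3.

Answer: 3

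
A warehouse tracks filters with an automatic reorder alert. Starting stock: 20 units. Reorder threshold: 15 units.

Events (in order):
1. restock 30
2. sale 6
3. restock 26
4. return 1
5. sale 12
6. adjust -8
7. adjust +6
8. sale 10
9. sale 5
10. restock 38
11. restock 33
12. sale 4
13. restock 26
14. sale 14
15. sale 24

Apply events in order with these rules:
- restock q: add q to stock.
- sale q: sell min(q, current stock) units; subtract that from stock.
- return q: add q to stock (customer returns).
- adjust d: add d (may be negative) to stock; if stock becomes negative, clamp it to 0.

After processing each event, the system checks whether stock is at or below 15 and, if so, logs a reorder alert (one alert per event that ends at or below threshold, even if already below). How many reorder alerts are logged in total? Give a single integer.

Answer: 0

Derivation:
Processing events:
Start: stock = 20
  Event 1 (restock 30): 20 + 30 = 50
  Event 2 (sale 6): sell min(6,50)=6. stock: 50 - 6 = 44. total_sold = 6
  Event 3 (restock 26): 44 + 26 = 70
  Event 4 (return 1): 70 + 1 = 71
  Event 5 (sale 12): sell min(12,71)=12. stock: 71 - 12 = 59. total_sold = 18
  Event 6 (adjust -8): 59 + -8 = 51
  Event 7 (adjust +6): 51 + 6 = 57
  Event 8 (sale 10): sell min(10,57)=10. stock: 57 - 10 = 47. total_sold = 28
  Event 9 (sale 5): sell min(5,47)=5. stock: 47 - 5 = 42. total_sold = 33
  Event 10 (restock 38): 42 + 38 = 80
  Event 11 (restock 33): 80 + 33 = 113
  Event 12 (sale 4): sell min(4,113)=4. stock: 113 - 4 = 109. total_sold = 37
  Event 13 (restock 26): 109 + 26 = 135
  Event 14 (sale 14): sell min(14,135)=14. stock: 135 - 14 = 121. total_sold = 51
  Event 15 (sale 24): sell min(24,121)=24. stock: 121 - 24 = 97. total_sold = 75
Final: stock = 97, total_sold = 75

Checking against threshold 15:
  After event 1: stock=50 > 15
  After event 2: stock=44 > 15
  After event 3: stock=70 > 15
  After event 4: stock=71 > 15
  After event 5: stock=59 > 15
  After event 6: stock=51 > 15
  After event 7: stock=57 > 15
  After event 8: stock=47 > 15
  After event 9: stock=42 > 15
  After event 10: stock=80 > 15
  After event 11: stock=113 > 15
  After event 12: stock=109 > 15
  After event 13: stock=135 > 15
  After event 14: stock=121 > 15
  After event 15: stock=97 > 15
Alert events: []. Count = 0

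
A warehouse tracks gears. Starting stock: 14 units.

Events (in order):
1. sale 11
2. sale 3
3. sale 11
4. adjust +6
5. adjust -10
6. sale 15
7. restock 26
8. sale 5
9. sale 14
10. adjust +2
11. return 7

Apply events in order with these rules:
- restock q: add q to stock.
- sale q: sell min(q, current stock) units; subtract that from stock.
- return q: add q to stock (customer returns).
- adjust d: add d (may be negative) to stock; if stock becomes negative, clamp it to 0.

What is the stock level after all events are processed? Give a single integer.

Processing events:
Start: stock = 14
  Event 1 (sale 11): sell min(11,14)=11. stock: 14 - 11 = 3. total_sold = 11
  Event 2 (sale 3): sell min(3,3)=3. stock: 3 - 3 = 0. total_sold = 14
  Event 3 (sale 11): sell min(11,0)=0. stock: 0 - 0 = 0. total_sold = 14
  Event 4 (adjust +6): 0 + 6 = 6
  Event 5 (adjust -10): 6 + -10 = 0 (clamped to 0)
  Event 6 (sale 15): sell min(15,0)=0. stock: 0 - 0 = 0. total_sold = 14
  Event 7 (restock 26): 0 + 26 = 26
  Event 8 (sale 5): sell min(5,26)=5. stock: 26 - 5 = 21. total_sold = 19
  Event 9 (sale 14): sell min(14,21)=14. stock: 21 - 14 = 7. total_sold = 33
  Event 10 (adjust +2): 7 + 2 = 9
  Event 11 (return 7): 9 + 7 = 16
Final: stock = 16, total_sold = 33

Answer: 16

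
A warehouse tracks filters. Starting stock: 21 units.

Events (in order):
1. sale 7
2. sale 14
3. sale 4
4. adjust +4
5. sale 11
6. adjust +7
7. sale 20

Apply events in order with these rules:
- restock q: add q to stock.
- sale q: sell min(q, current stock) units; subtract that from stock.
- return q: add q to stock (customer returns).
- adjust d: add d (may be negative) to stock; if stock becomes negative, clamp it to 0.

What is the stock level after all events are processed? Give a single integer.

Processing events:
Start: stock = 21
  Event 1 (sale 7): sell min(7,21)=7. stock: 21 - 7 = 14. total_sold = 7
  Event 2 (sale 14): sell min(14,14)=14. stock: 14 - 14 = 0. total_sold = 21
  Event 3 (sale 4): sell min(4,0)=0. stock: 0 - 0 = 0. total_sold = 21
  Event 4 (adjust +4): 0 + 4 = 4
  Event 5 (sale 11): sell min(11,4)=4. stock: 4 - 4 = 0. total_sold = 25
  Event 6 (adjust +7): 0 + 7 = 7
  Event 7 (sale 20): sell min(20,7)=7. stock: 7 - 7 = 0. total_sold = 32
Final: stock = 0, total_sold = 32

Answer: 0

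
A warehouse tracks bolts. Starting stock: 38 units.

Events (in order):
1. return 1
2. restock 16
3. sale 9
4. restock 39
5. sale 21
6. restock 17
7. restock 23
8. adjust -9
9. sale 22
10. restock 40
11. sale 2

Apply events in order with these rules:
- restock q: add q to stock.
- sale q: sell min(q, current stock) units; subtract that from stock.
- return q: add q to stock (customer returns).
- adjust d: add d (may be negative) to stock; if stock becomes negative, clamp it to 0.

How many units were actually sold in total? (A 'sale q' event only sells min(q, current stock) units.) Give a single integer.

Processing events:
Start: stock = 38
  Event 1 (return 1): 38 + 1 = 39
  Event 2 (restock 16): 39 + 16 = 55
  Event 3 (sale 9): sell min(9,55)=9. stock: 55 - 9 = 46. total_sold = 9
  Event 4 (restock 39): 46 + 39 = 85
  Event 5 (sale 21): sell min(21,85)=21. stock: 85 - 21 = 64. total_sold = 30
  Event 6 (restock 17): 64 + 17 = 81
  Event 7 (restock 23): 81 + 23 = 104
  Event 8 (adjust -9): 104 + -9 = 95
  Event 9 (sale 22): sell min(22,95)=22. stock: 95 - 22 = 73. total_sold = 52
  Event 10 (restock 40): 73 + 40 = 113
  Event 11 (sale 2): sell min(2,113)=2. stock: 113 - 2 = 111. total_sold = 54
Final: stock = 111, total_sold = 54

Answer: 54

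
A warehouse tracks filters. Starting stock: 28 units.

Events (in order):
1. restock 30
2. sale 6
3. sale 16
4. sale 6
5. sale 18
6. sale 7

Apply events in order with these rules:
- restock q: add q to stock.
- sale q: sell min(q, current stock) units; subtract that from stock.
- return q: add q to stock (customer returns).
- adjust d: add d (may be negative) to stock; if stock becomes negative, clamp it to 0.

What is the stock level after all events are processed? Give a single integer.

Processing events:
Start: stock = 28
  Event 1 (restock 30): 28 + 30 = 58
  Event 2 (sale 6): sell min(6,58)=6. stock: 58 - 6 = 52. total_sold = 6
  Event 3 (sale 16): sell min(16,52)=16. stock: 52 - 16 = 36. total_sold = 22
  Event 4 (sale 6): sell min(6,36)=6. stock: 36 - 6 = 30. total_sold = 28
  Event 5 (sale 18): sell min(18,30)=18. stock: 30 - 18 = 12. total_sold = 46
  Event 6 (sale 7): sell min(7,12)=7. stock: 12 - 7 = 5. total_sold = 53
Final: stock = 5, total_sold = 53

Answer: 5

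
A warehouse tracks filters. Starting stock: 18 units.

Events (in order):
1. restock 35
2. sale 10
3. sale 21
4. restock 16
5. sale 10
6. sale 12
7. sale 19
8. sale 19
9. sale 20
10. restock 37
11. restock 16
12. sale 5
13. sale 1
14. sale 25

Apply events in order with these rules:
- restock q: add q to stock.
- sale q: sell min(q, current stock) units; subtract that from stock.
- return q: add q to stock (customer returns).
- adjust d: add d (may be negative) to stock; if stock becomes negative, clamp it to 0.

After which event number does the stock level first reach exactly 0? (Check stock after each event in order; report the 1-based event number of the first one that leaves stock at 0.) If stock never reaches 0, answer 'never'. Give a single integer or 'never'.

Answer: 7

Derivation:
Processing events:
Start: stock = 18
  Event 1 (restock 35): 18 + 35 = 53
  Event 2 (sale 10): sell min(10,53)=10. stock: 53 - 10 = 43. total_sold = 10
  Event 3 (sale 21): sell min(21,43)=21. stock: 43 - 21 = 22. total_sold = 31
  Event 4 (restock 16): 22 + 16 = 38
  Event 5 (sale 10): sell min(10,38)=10. stock: 38 - 10 = 28. total_sold = 41
  Event 6 (sale 12): sell min(12,28)=12. stock: 28 - 12 = 16. total_sold = 53
  Event 7 (sale 19): sell min(19,16)=16. stock: 16 - 16 = 0. total_sold = 69
  Event 8 (sale 19): sell min(19,0)=0. stock: 0 - 0 = 0. total_sold = 69
  Event 9 (sale 20): sell min(20,0)=0. stock: 0 - 0 = 0. total_sold = 69
  Event 10 (restock 37): 0 + 37 = 37
  Event 11 (restock 16): 37 + 16 = 53
  Event 12 (sale 5): sell min(5,53)=5. stock: 53 - 5 = 48. total_sold = 74
  Event 13 (sale 1): sell min(1,48)=1. stock: 48 - 1 = 47. total_sold = 75
  Event 14 (sale 25): sell min(25,47)=25. stock: 47 - 25 = 22. total_sold = 100
Final: stock = 22, total_sold = 100

First zero at event 7.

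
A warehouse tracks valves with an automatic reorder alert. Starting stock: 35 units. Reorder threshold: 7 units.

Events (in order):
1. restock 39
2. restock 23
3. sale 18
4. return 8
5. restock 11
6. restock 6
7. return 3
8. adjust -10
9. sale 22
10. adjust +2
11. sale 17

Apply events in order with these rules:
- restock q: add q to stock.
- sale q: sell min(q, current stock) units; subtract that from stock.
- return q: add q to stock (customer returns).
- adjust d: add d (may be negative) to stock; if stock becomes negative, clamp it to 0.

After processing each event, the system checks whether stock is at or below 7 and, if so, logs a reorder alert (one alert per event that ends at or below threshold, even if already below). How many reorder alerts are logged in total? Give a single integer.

Processing events:
Start: stock = 35
  Event 1 (restock 39): 35 + 39 = 74
  Event 2 (restock 23): 74 + 23 = 97
  Event 3 (sale 18): sell min(18,97)=18. stock: 97 - 18 = 79. total_sold = 18
  Event 4 (return 8): 79 + 8 = 87
  Event 5 (restock 11): 87 + 11 = 98
  Event 6 (restock 6): 98 + 6 = 104
  Event 7 (return 3): 104 + 3 = 107
  Event 8 (adjust -10): 107 + -10 = 97
  Event 9 (sale 22): sell min(22,97)=22. stock: 97 - 22 = 75. total_sold = 40
  Event 10 (adjust +2): 75 + 2 = 77
  Event 11 (sale 17): sell min(17,77)=17. stock: 77 - 17 = 60. total_sold = 57
Final: stock = 60, total_sold = 57

Checking against threshold 7:
  After event 1: stock=74 > 7
  After event 2: stock=97 > 7
  After event 3: stock=79 > 7
  After event 4: stock=87 > 7
  After event 5: stock=98 > 7
  After event 6: stock=104 > 7
  After event 7: stock=107 > 7
  After event 8: stock=97 > 7
  After event 9: stock=75 > 7
  After event 10: stock=77 > 7
  After event 11: stock=60 > 7
Alert events: []. Count = 0

Answer: 0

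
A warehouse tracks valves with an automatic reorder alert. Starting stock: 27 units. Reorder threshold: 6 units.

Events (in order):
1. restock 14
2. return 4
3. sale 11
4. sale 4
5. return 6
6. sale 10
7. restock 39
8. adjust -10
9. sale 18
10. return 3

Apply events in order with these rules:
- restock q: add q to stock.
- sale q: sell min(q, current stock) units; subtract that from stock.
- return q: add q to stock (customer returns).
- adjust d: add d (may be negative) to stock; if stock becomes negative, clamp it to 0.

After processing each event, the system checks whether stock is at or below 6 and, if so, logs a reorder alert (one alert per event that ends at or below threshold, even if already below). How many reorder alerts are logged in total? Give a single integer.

Answer: 0

Derivation:
Processing events:
Start: stock = 27
  Event 1 (restock 14): 27 + 14 = 41
  Event 2 (return 4): 41 + 4 = 45
  Event 3 (sale 11): sell min(11,45)=11. stock: 45 - 11 = 34. total_sold = 11
  Event 4 (sale 4): sell min(4,34)=4. stock: 34 - 4 = 30. total_sold = 15
  Event 5 (return 6): 30 + 6 = 36
  Event 6 (sale 10): sell min(10,36)=10. stock: 36 - 10 = 26. total_sold = 25
  Event 7 (restock 39): 26 + 39 = 65
  Event 8 (adjust -10): 65 + -10 = 55
  Event 9 (sale 18): sell min(18,55)=18. stock: 55 - 18 = 37. total_sold = 43
  Event 10 (return 3): 37 + 3 = 40
Final: stock = 40, total_sold = 43

Checking against threshold 6:
  After event 1: stock=41 > 6
  After event 2: stock=45 > 6
  After event 3: stock=34 > 6
  After event 4: stock=30 > 6
  After event 5: stock=36 > 6
  After event 6: stock=26 > 6
  After event 7: stock=65 > 6
  After event 8: stock=55 > 6
  After event 9: stock=37 > 6
  After event 10: stock=40 > 6
Alert events: []. Count = 0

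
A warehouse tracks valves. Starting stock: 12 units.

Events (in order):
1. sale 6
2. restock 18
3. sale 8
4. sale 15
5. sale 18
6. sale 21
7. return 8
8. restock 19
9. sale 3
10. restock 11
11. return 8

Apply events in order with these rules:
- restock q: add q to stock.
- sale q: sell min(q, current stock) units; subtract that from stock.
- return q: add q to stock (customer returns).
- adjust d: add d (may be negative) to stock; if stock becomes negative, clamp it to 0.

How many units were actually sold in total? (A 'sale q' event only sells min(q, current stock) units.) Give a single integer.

Processing events:
Start: stock = 12
  Event 1 (sale 6): sell min(6,12)=6. stock: 12 - 6 = 6. total_sold = 6
  Event 2 (restock 18): 6 + 18 = 24
  Event 3 (sale 8): sell min(8,24)=8. stock: 24 - 8 = 16. total_sold = 14
  Event 4 (sale 15): sell min(15,16)=15. stock: 16 - 15 = 1. total_sold = 29
  Event 5 (sale 18): sell min(18,1)=1. stock: 1 - 1 = 0. total_sold = 30
  Event 6 (sale 21): sell min(21,0)=0. stock: 0 - 0 = 0. total_sold = 30
  Event 7 (return 8): 0 + 8 = 8
  Event 8 (restock 19): 8 + 19 = 27
  Event 9 (sale 3): sell min(3,27)=3. stock: 27 - 3 = 24. total_sold = 33
  Event 10 (restock 11): 24 + 11 = 35
  Event 11 (return 8): 35 + 8 = 43
Final: stock = 43, total_sold = 33

Answer: 33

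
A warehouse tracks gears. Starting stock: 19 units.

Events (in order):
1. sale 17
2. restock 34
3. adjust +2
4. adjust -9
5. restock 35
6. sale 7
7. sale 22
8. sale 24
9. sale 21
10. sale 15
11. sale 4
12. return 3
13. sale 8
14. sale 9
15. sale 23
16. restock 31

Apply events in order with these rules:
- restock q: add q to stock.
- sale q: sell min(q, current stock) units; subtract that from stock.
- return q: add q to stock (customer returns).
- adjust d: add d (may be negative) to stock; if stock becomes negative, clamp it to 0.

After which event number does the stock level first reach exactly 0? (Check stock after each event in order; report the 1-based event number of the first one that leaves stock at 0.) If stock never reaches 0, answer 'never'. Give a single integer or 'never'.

Answer: 9

Derivation:
Processing events:
Start: stock = 19
  Event 1 (sale 17): sell min(17,19)=17. stock: 19 - 17 = 2. total_sold = 17
  Event 2 (restock 34): 2 + 34 = 36
  Event 3 (adjust +2): 36 + 2 = 38
  Event 4 (adjust -9): 38 + -9 = 29
  Event 5 (restock 35): 29 + 35 = 64
  Event 6 (sale 7): sell min(7,64)=7. stock: 64 - 7 = 57. total_sold = 24
  Event 7 (sale 22): sell min(22,57)=22. stock: 57 - 22 = 35. total_sold = 46
  Event 8 (sale 24): sell min(24,35)=24. stock: 35 - 24 = 11. total_sold = 70
  Event 9 (sale 21): sell min(21,11)=11. stock: 11 - 11 = 0. total_sold = 81
  Event 10 (sale 15): sell min(15,0)=0. stock: 0 - 0 = 0. total_sold = 81
  Event 11 (sale 4): sell min(4,0)=0. stock: 0 - 0 = 0. total_sold = 81
  Event 12 (return 3): 0 + 3 = 3
  Event 13 (sale 8): sell min(8,3)=3. stock: 3 - 3 = 0. total_sold = 84
  Event 14 (sale 9): sell min(9,0)=0. stock: 0 - 0 = 0. total_sold = 84
  Event 15 (sale 23): sell min(23,0)=0. stock: 0 - 0 = 0. total_sold = 84
  Event 16 (restock 31): 0 + 31 = 31
Final: stock = 31, total_sold = 84

First zero at event 9.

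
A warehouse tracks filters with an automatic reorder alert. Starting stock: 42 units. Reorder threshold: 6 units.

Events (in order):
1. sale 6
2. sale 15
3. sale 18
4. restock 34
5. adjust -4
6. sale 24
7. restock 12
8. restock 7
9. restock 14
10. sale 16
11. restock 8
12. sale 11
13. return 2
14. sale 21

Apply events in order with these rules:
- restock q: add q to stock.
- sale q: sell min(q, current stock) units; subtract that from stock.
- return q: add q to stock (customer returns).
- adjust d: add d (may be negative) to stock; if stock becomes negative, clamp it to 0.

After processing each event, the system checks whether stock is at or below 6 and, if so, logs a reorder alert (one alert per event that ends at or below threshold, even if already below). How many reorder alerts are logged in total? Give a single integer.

Answer: 2

Derivation:
Processing events:
Start: stock = 42
  Event 1 (sale 6): sell min(6,42)=6. stock: 42 - 6 = 36. total_sold = 6
  Event 2 (sale 15): sell min(15,36)=15. stock: 36 - 15 = 21. total_sold = 21
  Event 3 (sale 18): sell min(18,21)=18. stock: 21 - 18 = 3. total_sold = 39
  Event 4 (restock 34): 3 + 34 = 37
  Event 5 (adjust -4): 37 + -4 = 33
  Event 6 (sale 24): sell min(24,33)=24. stock: 33 - 24 = 9. total_sold = 63
  Event 7 (restock 12): 9 + 12 = 21
  Event 8 (restock 7): 21 + 7 = 28
  Event 9 (restock 14): 28 + 14 = 42
  Event 10 (sale 16): sell min(16,42)=16. stock: 42 - 16 = 26. total_sold = 79
  Event 11 (restock 8): 26 + 8 = 34
  Event 12 (sale 11): sell min(11,34)=11. stock: 34 - 11 = 23. total_sold = 90
  Event 13 (return 2): 23 + 2 = 25
  Event 14 (sale 21): sell min(21,25)=21. stock: 25 - 21 = 4. total_sold = 111
Final: stock = 4, total_sold = 111

Checking against threshold 6:
  After event 1: stock=36 > 6
  After event 2: stock=21 > 6
  After event 3: stock=3 <= 6 -> ALERT
  After event 4: stock=37 > 6
  After event 5: stock=33 > 6
  After event 6: stock=9 > 6
  After event 7: stock=21 > 6
  After event 8: stock=28 > 6
  After event 9: stock=42 > 6
  After event 10: stock=26 > 6
  After event 11: stock=34 > 6
  After event 12: stock=23 > 6
  After event 13: stock=25 > 6
  After event 14: stock=4 <= 6 -> ALERT
Alert events: [3, 14]. Count = 2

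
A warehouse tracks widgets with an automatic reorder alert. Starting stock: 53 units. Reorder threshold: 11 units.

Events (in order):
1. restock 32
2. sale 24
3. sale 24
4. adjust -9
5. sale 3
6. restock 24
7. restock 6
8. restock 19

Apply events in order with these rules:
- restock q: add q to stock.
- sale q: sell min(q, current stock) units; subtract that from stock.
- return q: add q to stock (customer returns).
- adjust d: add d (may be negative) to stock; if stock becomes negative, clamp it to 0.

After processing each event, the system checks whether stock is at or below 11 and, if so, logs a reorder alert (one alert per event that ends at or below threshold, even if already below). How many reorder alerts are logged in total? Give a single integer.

Answer: 0

Derivation:
Processing events:
Start: stock = 53
  Event 1 (restock 32): 53 + 32 = 85
  Event 2 (sale 24): sell min(24,85)=24. stock: 85 - 24 = 61. total_sold = 24
  Event 3 (sale 24): sell min(24,61)=24. stock: 61 - 24 = 37. total_sold = 48
  Event 4 (adjust -9): 37 + -9 = 28
  Event 5 (sale 3): sell min(3,28)=3. stock: 28 - 3 = 25. total_sold = 51
  Event 6 (restock 24): 25 + 24 = 49
  Event 7 (restock 6): 49 + 6 = 55
  Event 8 (restock 19): 55 + 19 = 74
Final: stock = 74, total_sold = 51

Checking against threshold 11:
  After event 1: stock=85 > 11
  After event 2: stock=61 > 11
  After event 3: stock=37 > 11
  After event 4: stock=28 > 11
  After event 5: stock=25 > 11
  After event 6: stock=49 > 11
  After event 7: stock=55 > 11
  After event 8: stock=74 > 11
Alert events: []. Count = 0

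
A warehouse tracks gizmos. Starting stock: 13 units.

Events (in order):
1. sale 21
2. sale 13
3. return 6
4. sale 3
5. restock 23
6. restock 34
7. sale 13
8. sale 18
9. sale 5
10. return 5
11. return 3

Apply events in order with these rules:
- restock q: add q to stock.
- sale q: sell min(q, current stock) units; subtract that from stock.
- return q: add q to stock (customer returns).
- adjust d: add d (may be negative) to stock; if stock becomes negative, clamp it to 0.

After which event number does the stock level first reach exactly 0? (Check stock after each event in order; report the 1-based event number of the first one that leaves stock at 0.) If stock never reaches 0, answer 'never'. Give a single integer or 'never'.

Processing events:
Start: stock = 13
  Event 1 (sale 21): sell min(21,13)=13. stock: 13 - 13 = 0. total_sold = 13
  Event 2 (sale 13): sell min(13,0)=0. stock: 0 - 0 = 0. total_sold = 13
  Event 3 (return 6): 0 + 6 = 6
  Event 4 (sale 3): sell min(3,6)=3. stock: 6 - 3 = 3. total_sold = 16
  Event 5 (restock 23): 3 + 23 = 26
  Event 6 (restock 34): 26 + 34 = 60
  Event 7 (sale 13): sell min(13,60)=13. stock: 60 - 13 = 47. total_sold = 29
  Event 8 (sale 18): sell min(18,47)=18. stock: 47 - 18 = 29. total_sold = 47
  Event 9 (sale 5): sell min(5,29)=5. stock: 29 - 5 = 24. total_sold = 52
  Event 10 (return 5): 24 + 5 = 29
  Event 11 (return 3): 29 + 3 = 32
Final: stock = 32, total_sold = 52

First zero at event 1.

Answer: 1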